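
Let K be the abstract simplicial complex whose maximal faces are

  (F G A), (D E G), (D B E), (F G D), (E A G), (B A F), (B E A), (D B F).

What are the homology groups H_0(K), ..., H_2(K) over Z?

Fix the vertex order A < B < D < E < F < G and write every simplex with vertices in increasing order. Then dim K = 2 and the simplices of K are:

  0-simplices (6): A, B, D, E, F, G
  1-simplices (12): AB, AE, AF, AG, BD, BE, BF, DE, DF, DG, EG, FG
  2-simplices (8): ABE, ABF, AEG, AFG, BDE, BDF, DEG, DFG

so the chain groups are C_0 ≅ Z^6, C_1 ≅ Z^12, C_2 ≅ Z^8.

Boundary ∂_1: C_1 → C_0 maps an edge to its endpoints' difference, ∂[p,q] = q − p.
As a 6×12 matrix over Z this has rank 5, with invariant factors (1,1,1,1,1).

Boundary ∂_2: C_2 → C_1 acts by ∂[p,q,r] = [q,r] − [p,r] + [p,q]. For instance
  ∂DFG = FG − DG + DF,
  ∂BDF = DF − BF + BD.
The resulting 12×8 matrix has rank 7, and its Smith normal form has invariant factors (1,1,1,1,1,1,1).

Now H_k = ker ∂_k / im ∂_{k+1}, so:

  H_0: rank C_0 − rank ∂_1 = 6 − 5 = 1, and the invariant factors of ∂_1 are all 1, so H_0 ≅ Z.
  H_1: rank ker ∂_1 − rank ∂_2 = (12 − 5) − 7 = 0, and the invariant factors of ∂_2 are all 1, so H_1 ≅ 0.
  H_2: rank ker ∂_2 − rank ∂_3 = (8 − 7) − 0 = 1, and there is no ∂_3, so H_2 ≅ Z.

As a check, the Euler characteristic is 6 − 12 + 8 = 2, which agrees with 1 − 0 + 1 = 2.

H_0 = Z,  H_1 = 0,  H_2 = Z.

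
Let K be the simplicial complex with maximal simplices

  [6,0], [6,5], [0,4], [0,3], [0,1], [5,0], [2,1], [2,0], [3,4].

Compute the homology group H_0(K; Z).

H_0 = Z.

We work with the vertex ordering 0 < 1 < 2 < 3 < 4 < 5 < 6. The simplices of K, each written with vertices in increasing order, are:

  0-simplices (7): [0], [1], [2], [3], [4], [5], [6]
  1-simplices (9): [0,1], [0,2], [0,3], [0,4], [0,5], [0,6], [1,2], [3,4], [5,6]

so the chain groups are C_0 ≅ Z^7, C_1 ≅ Z^9.

∂_1: C_1 → C_0 is given by ∂[p,q] = [q] − [p]. For instance
  ∂[0,6] = [6] − [0].
The resulting 7×9 matrix has rank 6, and its Smith normal form has invariant factors (1,1,1,1,1,1).

Computing H_k = (kernel of ∂_k) / (image of ∂_{k+1}):

  H_0: rank C_0 − rank ∂_1 = 7 − 6 = 1, and the invariant factors of ∂_1 are all 1, so H_0 ≅ Z.

(K is a triangulation of a wedge of 3 circles.)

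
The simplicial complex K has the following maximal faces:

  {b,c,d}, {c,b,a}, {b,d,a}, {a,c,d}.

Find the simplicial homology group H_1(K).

We work with the vertex ordering a < b < c < d. The simplices of K, each written with vertices in increasing order, are:

  0-simplices (4): a, b, c, d
  1-simplices (6): ab, ac, ad, bc, bd, cd
  2-simplices (4): abc, abd, acd, bcd

so the chain groups are C_0 ≅ Z^4, C_1 ≅ Z^6, C_2 ≅ Z^4.

∂_1: C_1 → C_0 sends each edge [p,q] (with p < q) to q − p.
This gives a 4×6 integer matrix of rank 3; reducing to Smith normal form yields diagonal entries (1,1,1).

∂_2: C_2 → C_1 sends each 2-simplex [p,q,r] to [q,r] − [p,r] + [p,q]. For instance
  ∂abd = bd − ad + ab,
  ∂abc = bc − ac + ab.
The 6×4 boundary matrix has rank 3 and Smith normal form diag(1,1,1).

Now H_k = ker ∂_k / im ∂_{k+1}, so:

  H_1: rank ker ∂_1 − rank ∂_2 = (6 − 3) − 3 = 0, and the invariant factors of ∂_2 are all 1, so H_1 = 0.

(K is a triangulation of the 2-sphere S^2.)

H_1 = 0.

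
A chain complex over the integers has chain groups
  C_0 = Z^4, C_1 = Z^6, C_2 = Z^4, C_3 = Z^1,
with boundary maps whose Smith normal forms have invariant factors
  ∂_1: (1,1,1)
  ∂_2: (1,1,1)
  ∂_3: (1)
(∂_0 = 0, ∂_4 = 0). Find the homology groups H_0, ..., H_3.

H_0 ≅ Z,  H_1 = 0,  H_2 = 0,  H_3 = 0.

H_0: b_0 = 4 − 0 − 3 = 1; torsion from ∂_1 factors > 1: none. So H_0 ≅ Z.
H_1: b_1 = 6 − 3 − 3 = 0; torsion from ∂_2 factors > 1: none. So H_1 ≅ 0.
H_2: b_2 = 4 − 3 − 1 = 0; torsion from ∂_3 factors > 1: none. So H_2 ≅ 0.
H_3: b_3 = 1 − 1 − 0 = 0; torsion from ∂_4 factors > 1: none. So H_3 ≅ 0.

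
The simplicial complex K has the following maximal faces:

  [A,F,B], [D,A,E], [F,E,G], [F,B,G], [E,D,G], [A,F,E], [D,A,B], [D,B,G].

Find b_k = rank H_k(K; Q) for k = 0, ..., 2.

b_0 = 1, b_1 = 0, b_2 = 1.

K has 6 vertices, 12 edges, 8 triangles.
rank ∂_0 = 0, rank ∂_1 = 5 ⇒ b_0 = 6 − 0 − 5 = 1; all invariant factors of ∂_1 are 1 so no torsion. So H_0 ≅ Z.
rank ∂_1 = 5, rank ∂_2 = 7 ⇒ b_1 = 12 − 5 − 7 = 0; all invariant factors of ∂_2 are 1 so no torsion. So H_1 ≅ 0.
rank ∂_2 = 7, rank ∂_3 = 0 ⇒ b_2 = 8 − 7 − 0 = 1. So H_2 ≅ Z.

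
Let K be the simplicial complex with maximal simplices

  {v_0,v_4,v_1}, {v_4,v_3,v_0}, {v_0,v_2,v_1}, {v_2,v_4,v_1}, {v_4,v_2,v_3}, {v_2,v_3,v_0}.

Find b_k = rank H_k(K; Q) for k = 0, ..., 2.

Take the total order v_0 < v_1 < v_2 < v_3 < v_4 on the vertex set. Then K (dimension 2) consists of the simplices:

  0-simplices (5): [v_0], [v_1], [v_2], [v_3], [v_4]
  1-simplices (9): [v_0,v_1], [v_0,v_2], [v_0,v_3], [v_0,v_4], [v_1,v_2], [v_1,v_4], [v_2,v_3], [v_2,v_4], [v_3,v_4]
  2-simplices (6): [v_0,v_1,v_2], [v_0,v_1,v_4], [v_0,v_2,v_3], [v_0,v_3,v_4], [v_1,v_2,v_4], [v_2,v_3,v_4]

Hence C_0 ≅ Z^5, C_1 ≅ Z^9, C_2 ≅ Z^6.

∂_1: C_1 → C_0 sends each edge [p,q] (with p < q) to q − p. For instance
  ∂[v_3,v_4] = [v_4] − [v_3].
The 5×9 boundary matrix has rank 4 and Smith normal form diag(1,1,1,1).

Boundary ∂_2: C_2 → C_1 maps a triangle to the signed sum of its edges. For instance
  ∂[v_2,v_3,v_4] = [v_3,v_4] − [v_2,v_4] + [v_2,v_3],
  ∂[v_0,v_1,v_2] = [v_1,v_2] − [v_0,v_2] + [v_0,v_1].
As a 9×6 matrix over Z this has rank 5, with invariant factors (1,1,1,1,1).

Now H_k = ker ∂_k / im ∂_{k+1}, so:

  H_0: rank C_0 − rank ∂_1 = 5 − 4 = 1, and the invariant factors of ∂_1 are all 1, so H_0 = Z.
  H_1: rank ker ∂_1 − rank ∂_2 = (9 − 4) − 5 = 0, and the invariant factors of ∂_2 are all 1, so H_1 = 0.
  H_2: rank ker ∂_2 − rank ∂_3 = (6 − 5) − 0 = 1, and there is no ∂_3, so H_2 = Z.

As a check, the Euler characteristic is 5 − 9 + 6 = 2, which agrees with 1 − 0 + 1 = 2.
(K is a triangulation of the 2-sphere S^2.)

Hence the Betti numbers are b_0 = 1, b_1 = 0, b_2 = 1.

b_0 = 1, b_1 = 0, b_2 = 1.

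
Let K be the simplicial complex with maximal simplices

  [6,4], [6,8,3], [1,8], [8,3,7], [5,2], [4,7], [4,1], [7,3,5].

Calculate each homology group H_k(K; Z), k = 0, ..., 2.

Order the vertices as 1 < 2 < 3 < 4 < 5 < 6 < 7 < 8. Listing each simplex with vertices in this order, K has dimension 2 with simplices:

  0-simplices (8): [1], [2], [3], [4], [5], [6], [7], [8]
  1-simplices (12): [1,4], [1,8], [2,5], [3,5], [3,6], [3,7], [3,8], [4,6], [4,7], [5,7], [6,8], [7,8]
  2-simplices (3): [3,5,7], [3,6,8], [3,7,8]

giving chain groups C_0 ≅ Z^8, C_1 ≅ Z^12, C_2 ≅ Z^3.

The boundary map ∂_1: C_1 → C_0 sends each edge [p,q] (with p < q) to q − p. For instance
  ∂[2,5] = [5] − [2].
As a 8×12 matrix over Z this has rank 7, with invariant factors (1,1,1,1,1,1,1).

The boundary map ∂_2: C_2 → C_1 acts by ∂[p,q,r] = [q,r] − [p,r] + [p,q]. For instance
  ∂[3,6,8] = [6,8] − [3,8] + [3,6],
  ∂[3,7,8] = [7,8] − [3,8] + [3,7].
As a 12×3 matrix over Z this has rank 3, with invariant factors (1,1,1).

Computing H_k = (kernel of ∂_k) / (image of ∂_{k+1}):

  H_0: rank C_0 − rank ∂_1 = 8 − 7 = 1, and the invariant factors of ∂_1 are all 1, so H_0 = Z.
  H_1: rank ker ∂_1 − rank ∂_2 = (12 − 7) − 3 = 2, and the invariant factors of ∂_2 are all 1, so H_1 = Z^2.
  H_2: rank ker ∂_2 − rank ∂_3 = (3 − 3) − 0 = 0, and there is no ∂_3, so H_2 = 0.

H_0 ≅ Z,  H_1 ≅ Z^2,  H_2 = 0.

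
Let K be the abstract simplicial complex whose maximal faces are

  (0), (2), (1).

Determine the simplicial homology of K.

H_0 ≅ Z^3.

We work with the vertex ordering 0 < 1 < 2. The simplices of K, each written with vertices in increasing order, are:

  0-simplices (3): [0], [1], [2]

Hence C_0 ≅ Z^3.

From H_k ≅ ker(∂_k) / im(∂_{k+1}) we obtain:

  H_0: rank C_0 − rank ∂_1 = 3 − 0 = 3, and there is no ∂_1, so H_0 = Z^3.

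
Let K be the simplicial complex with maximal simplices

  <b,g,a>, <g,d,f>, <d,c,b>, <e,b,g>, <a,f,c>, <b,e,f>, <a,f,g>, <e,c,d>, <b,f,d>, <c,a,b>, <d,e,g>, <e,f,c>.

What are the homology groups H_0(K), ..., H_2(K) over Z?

Fix the vertex order a < b < c < d < e < f < g and write every simplex with vertices in increasing order. Then dim K = 2 and the simplices of K are:

  0-simplices (7): a, b, c, d, e, f, g
  1-simplices (18): ab, ac, af, ag, bc, bd, be, bf, bg, cd, ce, cf, de, df, dg, ef, eg, fg
  2-simplices (12): abc, abg, acf, afg, bcd, bdf, bef, beg, cde, cef, deg, dfg

so the chain groups are C_0 ≅ Z^7, C_1 ≅ Z^18, C_2 ≅ Z^12.

Boundary ∂_1: C_1 → C_0 sends each edge [p,q] (with p < q) to q − p. For instance
  ∂ag = g − a.
The resulting 7×18 matrix has rank 6, and its Smith normal form has invariant factors (1,1,1,1,1,1).

Boundary ∂_2: C_2 → C_1 acts by ∂[p,q,r] = [q,r] − [p,r] + [p,q]. For instance
  ∂bdf = df − bf + bd,
  ∂cef = ef − cf + ce.
The 18×12 boundary matrix has rank 12 and Smith normal form diag(1,1,1,1,1,1,1,1,1,1,1,2).

From H_k ≅ ker(∂_k) / im(∂_{k+1}) we obtain:

  H_0: rank C_0 − rank ∂_1 = 7 − 6 = 1, and the invariant factors of ∂_1 are all 1, so H_0 ≅ Z.
  H_1: rank ker ∂_1 − rank ∂_2 = (18 − 6) − 12 = 0, and ∂_2 has invariant factor 2 > 1, so H_1 ≅ Z_2.
  H_2: rank ker ∂_2 − rank ∂_3 = (12 − 12) − 0 = 0, and there is no ∂_3, so H_2 ≅ 0.

As a check, the Euler characteristic is 7 − 18 + 12 = 1, which agrees with 1 − 0 + 0 = 1.
(K is a triangulation of the real projective plane RP^2.)

H_0 ≅ Z,  H_1 ≅ Z_2,  H_2 = 0.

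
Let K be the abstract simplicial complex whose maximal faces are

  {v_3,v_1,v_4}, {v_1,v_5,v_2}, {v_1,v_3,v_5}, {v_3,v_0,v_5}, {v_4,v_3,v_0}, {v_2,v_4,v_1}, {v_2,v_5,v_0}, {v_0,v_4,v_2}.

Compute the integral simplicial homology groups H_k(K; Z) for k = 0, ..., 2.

We work with the vertex ordering v_0 < v_1 < v_2 < v_3 < v_4 < v_5. The simplices of K, each written with vertices in increasing order, are:

  0-simplices (6): [v_0], [v_1], [v_2], [v_3], [v_4], [v_5]
  1-simplices (12): [v_0,v_2], [v_0,v_3], [v_0,v_4], [v_0,v_5], [v_1,v_2], [v_1,v_3], [v_1,v_4], [v_1,v_5], [v_2,v_4], [v_2,v_5], [v_3,v_4], [v_3,v_5]
  2-simplices (8): [v_0,v_2,v_4], [v_0,v_2,v_5], [v_0,v_3,v_4], [v_0,v_3,v_5], [v_1,v_2,v_4], [v_1,v_2,v_5], [v_1,v_3,v_4], [v_1,v_3,v_5]

so the chain groups are C_0 ≅ Z^6, C_1 ≅ Z^12, C_2 ≅ Z^8.

Boundary ∂_1: C_1 → C_0 maps an edge to its endpoints' difference, ∂[p,q] = q − p. For instance
  ∂[v_0,v_2] = [v_2] − [v_0].
The 6×12 boundary matrix has rank 5 and Smith normal form diag(1,1,1,1,1).

Boundary ∂_2: C_2 → C_1 sends each 2-simplex [p,q,r] to [q,r] − [p,r] + [p,q]. For instance
  ∂[v_1,v_2,v_4] = [v_2,v_4] − [v_1,v_4] + [v_1,v_2],
  ∂[v_1,v_2,v_5] = [v_2,v_5] − [v_1,v_5] + [v_1,v_2].
As a 12×8 matrix over Z this has rank 7, with invariant factors (1,1,1,1,1,1,1).

From H_k ≅ ker(∂_k) / im(∂_{k+1}) we obtain:

  H_0: rank C_0 − rank ∂_1 = 6 − 5 = 1, and the invariant factors of ∂_1 are all 1, so H_0 ≅ Z.
  H_1: rank ker ∂_1 − rank ∂_2 = (12 − 5) − 7 = 0, and the invariant factors of ∂_2 are all 1, so H_1 ≅ 0.
  H_2: rank ker ∂_2 − rank ∂_3 = (8 − 7) − 0 = 1, and there is no ∂_3, so H_2 ≅ Z.

(K is a triangulation of the 2-sphere S^2.)

H_0 = Z,  H_1 = 0,  H_2 = Z.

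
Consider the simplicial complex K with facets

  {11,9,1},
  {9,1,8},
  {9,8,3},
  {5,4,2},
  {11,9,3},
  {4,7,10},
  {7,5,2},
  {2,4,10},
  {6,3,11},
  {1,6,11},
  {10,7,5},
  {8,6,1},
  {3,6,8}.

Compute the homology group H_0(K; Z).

H_0 = Z^2.

Fix the vertex order 1 < 2 < 3 < 4 < 5 < 6 < 7 < 8 < 9 < 10 < 11 and write every simplex with vertices in increasing order. Then dim K = 2 and the simplices of K are:

  0-simplices (11): [1], [2], [3], [4], [5], [6], [7], [8], [9], [10], [11]
  1-simplices (22): [1,6], [1,8], [1,9], [1,11], [2,4], [2,5], [2,7], [2,10], [3,6], [3,8], [3,9], [3,11], [4,5], [4,7], [4,10], [5,7], [5,10], [6,8], [6,11], [7,10], [8,9], [9,11]
  2-simplices (13): [1,6,8], [1,6,11], [1,8,9], [1,9,11], [2,4,5], [2,4,10], [2,5,7], [3,6,8], [3,6,11], [3,8,9], [3,9,11], [4,7,10], [5,7,10]

Hence C_0 ≅ Z^11, C_1 ≅ Z^22, C_2 ≅ Z^13.

Boundary ∂_1: C_1 → C_0 sends each edge [p,q] (with p < q) to q − p.
As a 11×22 matrix over Z this has rank 9, with invariant factors (1,1,1,1,1,1,1,1,1).

∂_2: C_2 → C_1 acts by ∂[p,q,r] = [q,r] − [p,r] + [p,q]. For instance
  ∂[3,8,9] = [8,9] − [3,9] + [3,8],
  ∂[1,6,8] = [6,8] − [1,8] + [1,6].
This gives a 22×13 integer matrix of rank 12; reducing to Smith normal form yields diagonal entries (1,1,1,1,1,1,1,1,1,1,1,1).

Computing H_k = (kernel of ∂_k) / (image of ∂_{k+1}):

  H_0: rank C_0 − rank ∂_1 = 11 − 9 = 2, and the invariant factors of ∂_1 are all 1, so H_0 ≅ Z^2.

(K is a triangulation of the disjoint union of the Möbius band and the 2-sphere S^2.)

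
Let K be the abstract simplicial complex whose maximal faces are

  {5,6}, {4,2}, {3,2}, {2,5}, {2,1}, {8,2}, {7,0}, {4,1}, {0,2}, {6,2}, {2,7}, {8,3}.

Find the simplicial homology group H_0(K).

H_0 ≅ Z.

Take the total order 0 < 1 < 2 < 3 < 4 < 5 < 6 < 7 < 8 on the vertex set. Then K (dimension 1) consists of the simplices:

  0-simplices (9): [0], [1], [2], [3], [4], [5], [6], [7], [8]
  1-simplices (12): [0,2], [0,7], [1,2], [1,4], [2,3], [2,4], [2,5], [2,6], [2,7], [2,8], [3,8], [5,6]

giving chain groups C_0 ≅ Z^9, C_1 ≅ Z^12.

Boundary ∂_1: C_1 → C_0 sends each edge [p,q] (with p < q) to q − p.
The resulting 9×12 matrix has rank 8, and its Smith normal form has invariant factors (1,1,1,1,1,1,1,1).

From H_k ≅ ker(∂_k) / im(∂_{k+1}) we obtain:

  H_0: rank C_0 − rank ∂_1 = 9 − 8 = 1, and the invariant factors of ∂_1 are all 1, so H_0 ≅ Z.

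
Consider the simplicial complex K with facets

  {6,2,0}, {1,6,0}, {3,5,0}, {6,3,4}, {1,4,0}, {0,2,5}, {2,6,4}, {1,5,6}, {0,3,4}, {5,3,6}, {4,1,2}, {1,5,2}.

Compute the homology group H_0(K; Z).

Order the vertices as 0 < 1 < 2 < 3 < 4 < 5 < 6. Listing each simplex with vertices in this order, K has dimension 2 with simplices:

  0-simplices (7): [0], [1], [2], [3], [4], [5], [6]
  1-simplices (18): [0,1], [0,2], [0,3], [0,4], [0,5], [0,6], [1,2], [1,4], [1,5], [1,6], [2,4], [2,5], [2,6], [3,4], [3,5], [3,6], [4,6], [5,6]
  2-simplices (12): [0,1,4], [0,1,6], [0,2,5], [0,2,6], [0,3,4], [0,3,5], [1,2,4], [1,2,5], [1,5,6], [2,4,6], [3,4,6], [3,5,6]

Hence C_0 ≅ Z^7, C_1 ≅ Z^18, C_2 ≅ Z^12.

∂_1: C_1 → C_0 maps an edge to its endpoints' difference, ∂[p,q] = q − p. For instance
  ∂[3,5] = [5] − [3].
As a 7×18 matrix over Z this has rank 6, with invariant factors (1,1,1,1,1,1).

The boundary map ∂_2: C_2 → C_1 maps a triangle to the signed sum of its edges. For instance
  ∂[0,3,5] = [3,5] − [0,5] + [0,3],
  ∂[0,1,6] = [1,6] − [0,6] + [0,1].
This gives a 18×12 integer matrix of rank 12; reducing to Smith normal form yields diagonal entries (1,1,1,1,1,1,1,1,1,1,1,2).

From H_k ≅ ker(∂_k) / im(∂_{k+1}) we obtain:

  H_0: rank C_0 − rank ∂_1 = 7 − 6 = 1, and the invariant factors of ∂_1 are all 1, so H_0 = Z.

(K is a triangulation of the real projective plane RP^2.)

H_0 = Z.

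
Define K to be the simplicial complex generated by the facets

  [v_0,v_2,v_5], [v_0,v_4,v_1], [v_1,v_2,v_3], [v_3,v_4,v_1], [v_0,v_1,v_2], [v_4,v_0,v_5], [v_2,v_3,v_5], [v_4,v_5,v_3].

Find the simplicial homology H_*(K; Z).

H_0 = Z,  H_1 = 0,  H_2 = Z.

Order the vertices as v_0 < v_1 < v_2 < v_3 < v_4 < v_5. Listing each simplex with vertices in this order, K has dimension 2 with simplices:

  0-simplices (6): [v_0], [v_1], [v_2], [v_3], [v_4], [v_5]
  1-simplices (12): [v_0,v_1], [v_0,v_2], [v_0,v_4], [v_0,v_5], [v_1,v_2], [v_1,v_3], [v_1,v_4], [v_2,v_3], [v_2,v_5], [v_3,v_4], [v_3,v_5], [v_4,v_5]
  2-simplices (8): [v_0,v_1,v_2], [v_0,v_1,v_4], [v_0,v_2,v_5], [v_0,v_4,v_5], [v_1,v_2,v_3], [v_1,v_3,v_4], [v_2,v_3,v_5], [v_3,v_4,v_5]

giving chain groups C_0 ≅ Z^6, C_1 ≅ Z^12, C_2 ≅ Z^8.

∂_1: C_1 → C_0 sends each edge [p,q] (with p < q) to q − p.
As a 6×12 matrix over Z this has rank 5, with invariant factors (1,1,1,1,1).

The boundary map ∂_2: C_2 → C_1 acts by ∂[p,q,r] = [q,r] − [p,r] + [p,q]. For instance
  ∂[v_0,v_1,v_2] = [v_1,v_2] − [v_0,v_2] + [v_0,v_1],
  ∂[v_0,v_2,v_5] = [v_2,v_5] − [v_0,v_5] + [v_0,v_2].
This gives a 12×8 integer matrix of rank 7; reducing to Smith normal form yields diagonal entries (1,1,1,1,1,1,1).

From H_k ≅ ker(∂_k) / im(∂_{k+1}) we obtain:

  H_0: rank C_0 − rank ∂_1 = 6 − 5 = 1, and the invariant factors of ∂_1 are all 1, so H_0 = Z.
  H_1: rank ker ∂_1 − rank ∂_2 = (12 − 5) − 7 = 0, and the invariant factors of ∂_2 are all 1, so H_1 = 0.
  H_2: rank ker ∂_2 − rank ∂_3 = (8 − 7) − 0 = 1, and there is no ∂_3, so H_2 = Z.

(K is a triangulation of the 2-sphere S^2.)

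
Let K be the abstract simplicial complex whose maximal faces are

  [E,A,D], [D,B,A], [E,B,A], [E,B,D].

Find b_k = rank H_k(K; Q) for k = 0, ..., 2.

b_0 = 1, b_1 = 0, b_2 = 1.

Fix the vertex order A < B < D < E and write every simplex with vertices in increasing order. Then dim K = 2 and the simplices of K are:

  0-simplices (4): A, B, D, E
  1-simplices (6): AB, AD, AE, BD, BE, DE
  2-simplices (4): ABD, ABE, ADE, BDE

giving chain groups C_0 ≅ Z^4, C_1 ≅ Z^6, C_2 ≅ Z^4.

Boundary ∂_1: C_1 → C_0 sends each edge [p,q] (with p < q) to q − p.
As a 4×6 matrix over Z this has rank 3, with invariant factors (1,1,1).

Boundary ∂_2: C_2 → C_1 sends each 2-simplex [p,q,r] to [q,r] − [p,r] + [p,q]. For instance
  ∂BDE = DE − BE + BD,
  ∂ABD = BD − AD + AB.
As a 6×4 matrix over Z this has rank 3, with invariant factors (1,1,1).

From H_k ≅ ker(∂_k) / im(∂_{k+1}) we obtain:

  H_0: rank C_0 − rank ∂_1 = 4 − 3 = 1, and the invariant factors of ∂_1 are all 1, so H_0 = Z.
  H_1: rank ker ∂_1 − rank ∂_2 = (6 − 3) − 3 = 0, and the invariant factors of ∂_2 are all 1, so H_1 = 0.
  H_2: rank ker ∂_2 − rank ∂_3 = (4 − 3) − 0 = 1, and there is no ∂_3, so H_2 = Z.

As a check, the Euler characteristic is 4 − 6 + 4 = 2, which agrees with 1 − 0 + 1 = 2.
(K is a triangulation of the 2-sphere S^2.)

Hence the Betti numbers are b_0 = 1, b_1 = 0, b_2 = 1.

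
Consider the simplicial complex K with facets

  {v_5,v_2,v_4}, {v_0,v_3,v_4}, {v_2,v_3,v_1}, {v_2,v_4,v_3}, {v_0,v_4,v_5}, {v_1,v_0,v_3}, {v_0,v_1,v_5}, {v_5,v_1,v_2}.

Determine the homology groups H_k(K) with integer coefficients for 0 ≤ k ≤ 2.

Fix the vertex order v_0 < v_1 < v_2 < v_3 < v_4 < v_5 and write every simplex with vertices in increasing order. Then dim K = 2 and the simplices of K are:

  0-simplices (6): [v_0], [v_1], [v_2], [v_3], [v_4], [v_5]
  1-simplices (12): [v_0,v_1], [v_0,v_3], [v_0,v_4], [v_0,v_5], [v_1,v_2], [v_1,v_3], [v_1,v_5], [v_2,v_3], [v_2,v_4], [v_2,v_5], [v_3,v_4], [v_4,v_5]
  2-simplices (8): [v_0,v_1,v_3], [v_0,v_1,v_5], [v_0,v_3,v_4], [v_0,v_4,v_5], [v_1,v_2,v_3], [v_1,v_2,v_5], [v_2,v_3,v_4], [v_2,v_4,v_5]

Hence C_0 ≅ Z^6, C_1 ≅ Z^12, C_2 ≅ Z^8.

Boundary ∂_1: C_1 → C_0 maps an edge to its endpoints' difference, ∂[p,q] = q − p.
The 6×12 boundary matrix has rank 5 and Smith normal form diag(1,1,1,1,1).

Boundary ∂_2: C_2 → C_1 sends each 2-simplex [p,q,r] to [q,r] − [p,r] + [p,q]. For instance
  ∂[v_0,v_1,v_5] = [v_1,v_5] − [v_0,v_5] + [v_0,v_1],
  ∂[v_1,v_2,v_3] = [v_2,v_3] − [v_1,v_3] + [v_1,v_2].
The 12×8 boundary matrix has rank 7 and Smith normal form diag(1,1,1,1,1,1,1).

From H_k ≅ ker(∂_k) / im(∂_{k+1}) we obtain:

  H_0: rank C_0 − rank ∂_1 = 6 − 5 = 1, and the invariant factors of ∂_1 are all 1, so H_0 ≅ Z.
  H_1: rank ker ∂_1 − rank ∂_2 = (12 − 5) − 7 = 0, and the invariant factors of ∂_2 are all 1, so H_1 ≅ 0.
  H_2: rank ker ∂_2 − rank ∂_3 = (8 − 7) − 0 = 1, and there is no ∂_3, so H_2 ≅ Z.

H_0 = Z,  H_1 = 0,  H_2 = Z.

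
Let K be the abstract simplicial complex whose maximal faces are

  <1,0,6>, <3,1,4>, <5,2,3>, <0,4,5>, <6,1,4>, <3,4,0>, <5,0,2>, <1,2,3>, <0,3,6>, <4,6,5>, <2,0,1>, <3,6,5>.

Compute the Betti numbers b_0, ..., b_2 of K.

K has 7 vertices, 18 edges, 12 triangles.
rank ∂_0 = 0, rank ∂_1 = 6 ⇒ b_0 = 7 − 0 − 6 = 1; all invariant factors of ∂_1 are 1 so no torsion. So H_0 = Z.
rank ∂_1 = 6, rank ∂_2 = 12 ⇒ b_1 = 18 − 6 − 12 = 0; ∂_2 has invariant factor(s) [2] giving torsion. So H_1 = Z/2.
rank ∂_2 = 12, rank ∂_3 = 0 ⇒ b_2 = 12 − 12 − 0 = 0. So H_2 = 0.

b_0 = 1, b_1 = 0, b_2 = 0.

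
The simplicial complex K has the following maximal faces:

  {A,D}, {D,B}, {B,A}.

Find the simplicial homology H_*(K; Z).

We work with the vertex ordering A < B < D. The simplices of K, each written with vertices in increasing order, are:

  0-simplices (3): A, B, D
  1-simplices (3): AB, AD, BD

Hence C_0 ≅ Z^3, C_1 ≅ Z^3.

∂_1: C_1 → C_0 maps an edge to its endpoints' difference, ∂[p,q] = q − p.
The resulting 3×3 matrix has rank 2, and its Smith normal form has invariant factors (1,1).

Reading off H_k = ker ∂_k / im ∂_{k+1}:

  H_0: rank C_0 − rank ∂_1 = 3 − 2 = 1, and the invariant factors of ∂_1 are all 1, so H_0 ≅ Z.
  H_1: rank ker ∂_1 − rank ∂_2 = (3 − 2) − 0 = 1, and there is no ∂_2, so H_1 ≅ Z.

As a check, the Euler characteristic is 3 − 3 = 0, which agrees with 1 − 1 = 0.

H_0 ≅ Z,  H_1 ≅ Z.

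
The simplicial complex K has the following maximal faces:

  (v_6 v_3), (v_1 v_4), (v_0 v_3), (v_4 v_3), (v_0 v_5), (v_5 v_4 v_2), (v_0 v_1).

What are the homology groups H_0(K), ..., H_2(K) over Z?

K has 7 vertices, 9 edges, 1 triangle.
rank ∂_0 = 0, rank ∂_1 = 6 ⇒ b_0 = 7 − 0 − 6 = 1; all invariant factors of ∂_1 are 1 so no torsion. So H_0 ≅ Z.
rank ∂_1 = 6, rank ∂_2 = 1 ⇒ b_1 = 9 − 6 − 1 = 2; all invariant factors of ∂_2 are 1 so no torsion. So H_1 ≅ Z^2.
rank ∂_2 = 1, rank ∂_3 = 0 ⇒ b_2 = 1 − 1 − 0 = 0. So H_2 ≅ 0.

H_0 = Z,  H_1 = Z^2,  H_2 = 0.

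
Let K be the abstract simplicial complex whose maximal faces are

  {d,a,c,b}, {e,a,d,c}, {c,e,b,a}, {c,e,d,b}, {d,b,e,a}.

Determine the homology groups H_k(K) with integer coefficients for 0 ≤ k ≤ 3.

K has 5 vertices, 10 edges, 10 triangles, 5 3-simplices.
rank ∂_0 = 0, rank ∂_1 = 4 ⇒ b_0 = 5 − 0 − 4 = 1; all invariant factors of ∂_1 are 1 so no torsion. So H_0 = Z.
rank ∂_1 = 4, rank ∂_2 = 6 ⇒ b_1 = 10 − 4 − 6 = 0; all invariant factors of ∂_2 are 1 so no torsion. So H_1 = 0.
rank ∂_2 = 6, rank ∂_3 = 4 ⇒ b_2 = 10 − 6 − 4 = 0; all invariant factors of ∂_3 are 1 so no torsion. So H_2 = 0.
rank ∂_3 = 4, rank ∂_4 = 0 ⇒ b_3 = 5 − 4 − 0 = 1. So H_3 = Z.

H_0 = Z,  H_1 = 0,  H_2 = 0,  H_3 = Z.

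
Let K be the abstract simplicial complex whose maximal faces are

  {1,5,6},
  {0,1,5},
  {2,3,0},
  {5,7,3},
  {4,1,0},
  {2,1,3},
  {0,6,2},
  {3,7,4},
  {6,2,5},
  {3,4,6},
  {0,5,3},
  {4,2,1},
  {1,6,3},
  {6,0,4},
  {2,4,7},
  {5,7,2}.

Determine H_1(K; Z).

H_1 ≅ Z^2.

K has 8 vertices, 24 edges, 16 triangles.
rank ∂_1 = 7, rank ∂_2 = 15 ⇒ b_1 = 24 − 7 − 15 = 2; all invariant factors of ∂_2 are 1 so no torsion. So H_1 = Z^2.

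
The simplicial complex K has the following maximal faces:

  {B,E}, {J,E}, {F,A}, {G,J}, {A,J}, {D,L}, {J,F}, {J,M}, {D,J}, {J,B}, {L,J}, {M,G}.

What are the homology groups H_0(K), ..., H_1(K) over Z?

H_0 ≅ Z,  H_1 ≅ Z^4.

We work with the vertex ordering A < B < D < E < F < G < J < L < M. The simplices of K, each written with vertices in increasing order, are:

  0-simplices (9): A, B, D, E, F, G, J, L, M
  1-simplices (12): AF, AJ, BE, BJ, DJ, DL, EJ, FJ, GJ, GM, JL, JM

giving chain groups C_0 ≅ Z^9, C_1 ≅ Z^12.

The boundary map ∂_1: C_1 → C_0 sends each edge [p,q] (with p < q) to q − p. For instance
  ∂EJ = J − E.
As a 9×12 matrix over Z this has rank 8, with invariant factors (1,1,1,1,1,1,1,1).

From H_k ≅ ker(∂_k) / im(∂_{k+1}) we obtain:

  H_0: rank C_0 − rank ∂_1 = 9 − 8 = 1, and the invariant factors of ∂_1 are all 1, so H_0 = Z.
  H_1: rank ker ∂_1 − rank ∂_2 = (12 − 8) − 0 = 4, and there is no ∂_2, so H_1 = Z^4.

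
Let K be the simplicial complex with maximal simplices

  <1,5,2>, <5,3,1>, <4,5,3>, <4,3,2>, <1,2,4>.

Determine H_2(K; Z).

Fix the vertex order 1 < 2 < 3 < 4 < 5 and write every simplex with vertices in increasing order. Then dim K = 2 and the simplices of K are:

  0-simplices (5): [1], [2], [3], [4], [5]
  1-simplices (10): [1,2], [1,3], [1,4], [1,5], [2,3], [2,4], [2,5], [3,4], [3,5], [4,5]
  2-simplices (5): [1,2,4], [1,2,5], [1,3,5], [2,3,4], [3,4,5]

giving chain groups C_0 ≅ Z^5, C_1 ≅ Z^10, C_2 ≅ Z^5.

Boundary ∂_1: C_1 → C_0 sends each edge [p,q] (with p < q) to q − p. For instance
  ∂[1,4] = [4] − [1].
This gives a 5×10 integer matrix of rank 4; reducing to Smith normal form yields diagonal entries (1,1,1,1).

Boundary ∂_2: C_2 → C_1 sends each 2-simplex [p,q,r] to [q,r] − [p,r] + [p,q]. For instance
  ∂[1,2,5] = [2,5] − [1,5] + [1,2],
  ∂[2,3,4] = [3,4] − [2,4] + [2,3].
As a 10×5 matrix over Z this has rank 5, with invariant factors (1,1,1,1,1).

Now H_k = ker ∂_k / im ∂_{k+1}, so:

  H_2: rank ker ∂_2 − rank ∂_3 = (5 − 5) − 0 = 0, and there is no ∂_3, so H_2 ≅ 0.

H_2 = 0.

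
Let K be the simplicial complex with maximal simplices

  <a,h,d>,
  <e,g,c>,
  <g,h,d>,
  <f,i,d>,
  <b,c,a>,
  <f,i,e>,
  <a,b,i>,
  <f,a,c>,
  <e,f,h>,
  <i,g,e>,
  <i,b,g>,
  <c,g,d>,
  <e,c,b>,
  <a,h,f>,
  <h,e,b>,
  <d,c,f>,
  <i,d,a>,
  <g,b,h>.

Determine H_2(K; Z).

H_2 = 0.

We work with the vertex ordering a < b < c < d < e < f < g < h < i. The simplices of K, each written with vertices in increasing order, are:

  0-simplices (9): a, b, c, d, e, f, g, h, i
  1-simplices (27): ab, ac, ad, af, ah, ai, bc, be, bg, bh, bi, cd, ce, cf, cg, df, dg, dh, di, ef, eg, eh, ei, fh, fi, gh, gi
  2-simplices (18): abc, abi, acf, adh, adi, afh, bce, beh, bgh, bgi, cdf, cdg, ceg, dfi, dgh, efh, efi, egi

giving chain groups C_0 ≅ Z^9, C_1 ≅ Z^27, C_2 ≅ Z^18.

Boundary ∂_1: C_1 → C_0 is given by ∂[p,q] = [q] − [p].
The 9×27 boundary matrix has rank 8 and Smith normal form diag(1,1,1,1,1,1,1,1).

Boundary ∂_2: C_2 → C_1 acts by ∂[p,q,r] = [q,r] − [p,r] + [p,q]. For instance
  ∂acf = cf − af + ac,
  ∂efi = fi − ei + ef.
The 27×18 boundary matrix has rank 18 and Smith normal form diag(1,1,1,1,1,1,1,1,1,1,1,1,1,1,1,1,1,2).

Computing H_k = (kernel of ∂_k) / (image of ∂_{k+1}):

  H_2: rank ker ∂_2 − rank ∂_3 = (18 − 18) − 0 = 0, and there is no ∂_3, so H_2 = 0.

(K is a triangulation of the Klein bottle.)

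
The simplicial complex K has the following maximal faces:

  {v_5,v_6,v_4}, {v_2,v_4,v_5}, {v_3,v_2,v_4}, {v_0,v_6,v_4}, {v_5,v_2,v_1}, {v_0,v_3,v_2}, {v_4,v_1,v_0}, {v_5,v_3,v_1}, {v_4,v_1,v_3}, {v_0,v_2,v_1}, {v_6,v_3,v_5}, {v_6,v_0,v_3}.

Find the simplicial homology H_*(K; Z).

H_0 = Z,  H_1 = Z_2,  H_2 = 0.

Take the total order v_0 < v_1 < v_2 < v_3 < v_4 < v_5 < v_6 on the vertex set. Then K (dimension 2) consists of the simplices:

  0-simplices (7): [v_0], [v_1], [v_2], [v_3], [v_4], [v_5], [v_6]
  1-simplices (18): (18 of them)
  2-simplices (12): (12 of them)

Hence C_0 ≅ Z^7, C_1 ≅ Z^18, C_2 ≅ Z^12.

∂_1: C_1 → C_0 sends each edge [p,q] (with p < q) to q − p. For instance
  ∂[v_2,v_3] = [v_3] − [v_2].
This gives a 7×18 integer matrix of rank 6; reducing to Smith normal form yields diagonal entries (1,1,1,1,1,1).

Boundary ∂_2: C_2 → C_1 acts by ∂[p,q,r] = [q,r] − [p,r] + [p,q]. For instance
  ∂[v_1,v_2,v_5] = [v_2,v_5] − [v_1,v_5] + [v_1,v_2],
  ∂[v_1,v_3,v_4] = [v_3,v_4] − [v_1,v_4] + [v_1,v_3].
The resulting 18×12 matrix has rank 12, and its Smith normal form has invariant factors (1,1,1,1,1,1,1,1,1,1,1,2).

Computing H_k = (kernel of ∂_k) / (image of ∂_{k+1}):

  H_0: rank C_0 − rank ∂_1 = 7 − 6 = 1, and the invariant factors of ∂_1 are all 1, so H_0 ≅ Z.
  H_1: rank ker ∂_1 − rank ∂_2 = (18 − 6) − 12 = 0, and ∂_2 has invariant factor 2 > 1, so H_1 ≅ Z_2.
  H_2: rank ker ∂_2 − rank ∂_3 = (12 − 12) − 0 = 0, and there is no ∂_3, so H_2 ≅ 0.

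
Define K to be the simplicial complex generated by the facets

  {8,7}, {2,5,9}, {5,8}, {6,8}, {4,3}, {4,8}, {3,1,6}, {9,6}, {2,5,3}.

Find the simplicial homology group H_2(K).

Order the vertices as 1 < 2 < 3 < 4 < 5 < 6 < 7 < 8 < 9. Listing each simplex with vertices in this order, K has dimension 2 with simplices:

  0-simplices (9): [1], [2], [3], [4], [5], [6], [7], [8], [9]
  1-simplices (14): [1,3], [1,6], [2,3], [2,5], [2,9], [3,4], [3,5], [3,6], [4,8], [5,8], [5,9], [6,8], [6,9], [7,8]
  2-simplices (3): [1,3,6], [2,3,5], [2,5,9]

so the chain groups are C_0 ≅ Z^9, C_1 ≅ Z^14, C_2 ≅ Z^3.

∂_1: C_1 → C_0 is given by ∂[p,q] = [q] − [p]. For instance
  ∂[3,5] = [5] − [3].
As a 9×14 matrix over Z this has rank 8, with invariant factors (1,1,1,1,1,1,1,1).

∂_2: C_2 → C_1 acts by ∂[p,q,r] = [q,r] − [p,r] + [p,q]. For instance
  ∂[2,5,9] = [5,9] − [2,9] + [2,5],
  ∂[2,3,5] = [3,5] − [2,5] + [2,3].
This gives a 14×3 integer matrix of rank 3; reducing to Smith normal form yields diagonal entries (1,1,1).

Computing H_k = (kernel of ∂_k) / (image of ∂_{k+1}):

  H_2: rank ker ∂_2 − rank ∂_3 = (3 − 3) − 0 = 0, and there is no ∂_3, so H_2 = 0.

H_2 ≅ 0.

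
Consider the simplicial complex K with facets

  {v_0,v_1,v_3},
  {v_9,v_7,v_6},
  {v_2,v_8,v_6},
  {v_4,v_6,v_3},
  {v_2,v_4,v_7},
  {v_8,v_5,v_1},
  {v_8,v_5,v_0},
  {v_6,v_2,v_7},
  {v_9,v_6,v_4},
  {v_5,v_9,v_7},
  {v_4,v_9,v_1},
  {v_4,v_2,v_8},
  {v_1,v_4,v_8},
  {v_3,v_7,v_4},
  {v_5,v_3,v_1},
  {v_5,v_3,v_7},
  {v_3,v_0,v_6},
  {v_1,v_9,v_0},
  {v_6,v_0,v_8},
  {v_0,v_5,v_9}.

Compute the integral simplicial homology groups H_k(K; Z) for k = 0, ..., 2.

H_0 ≅ Z,  H_1 ≅ Z × Z/2,  H_2 = 0.

Fix the vertex order v_0 < v_1 < v_2 < v_3 < v_4 < v_5 < v_6 < v_7 < v_8 < v_9 and write every simplex with vertices in increasing order. Then dim K = 2 and the simplices of K are:

  0-simplices (10): [v_0], [v_1], [v_2], [v_3], [v_4], [v_5], [v_6], [v_7], [v_8], [v_9]
  1-simplices (30): (30 of them)
  2-simplices (20): (20 of them)

Hence C_0 ≅ Z^10, C_1 ≅ Z^30, C_2 ≅ Z^20.

∂_1: C_1 → C_0 maps an edge to its endpoints' difference, ∂[p,q] = q − p. For instance
  ∂[v_2,v_6] = [v_6] − [v_2].
This gives a 10×30 integer matrix of rank 9; reducing to Smith normal form yields diagonal entries (1,1,1,1,1,1,1,1,1).

The boundary map ∂_2: C_2 → C_1 sends each 2-simplex [p,q,r] to [q,r] − [p,r] + [p,q]. For instance
  ∂[v_2,v_6,v_7] = [v_6,v_7] − [v_2,v_7] + [v_2,v_6],
  ∂[v_3,v_4,v_7] = [v_4,v_7] − [v_3,v_7] + [v_3,v_4].
The 30×20 boundary matrix has rank 20 and Smith normal form diag(1,1,1,1,1,1,1,1,1,1,1,1,1,1,1,1,1,1,1,2).

Now H_k = ker ∂_k / im ∂_{k+1}, so:

  H_0: rank C_0 − rank ∂_1 = 10 − 9 = 1, and the invariant factors of ∂_1 are all 1, so H_0 ≅ Z.
  H_1: rank ker ∂_1 − rank ∂_2 = (30 − 9) − 20 = 1, and ∂_2 has invariant factor 2 > 1, so H_1 ≅ Z × Z/2.
  H_2: rank ker ∂_2 − rank ∂_3 = (20 − 20) − 0 = 0, and there is no ∂_3, so H_2 ≅ 0.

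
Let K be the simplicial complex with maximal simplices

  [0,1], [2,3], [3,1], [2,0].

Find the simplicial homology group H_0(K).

K has 4 vertices, 4 edges.
rank ∂_0 = 0, rank ∂_1 = 3 ⇒ b_0 = 4 − 0 − 3 = 1; all invariant factors of ∂_1 are 1 so no torsion. So H_0 = Z.

H_0 = Z.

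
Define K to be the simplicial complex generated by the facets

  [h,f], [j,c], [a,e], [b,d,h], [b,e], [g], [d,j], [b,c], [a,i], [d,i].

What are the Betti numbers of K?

Fix the vertex order a < b < c < d < e < f < g < h < i < j and write every simplex with vertices in increasing order. Then dim K = 2 and the simplices of K are:

  0-simplices (10): a, b, c, d, e, f, g, h, i, j
  1-simplices (11): ae, ai, bc, bd, be, bh, cj, dh, di, dj, fh
  2-simplices (1): bdh

giving chain groups C_0 ≅ Z^10, C_1 ≅ Z^11, C_2 ≅ Z^1.

∂_1: C_1 → C_0 is given by ∂[p,q] = [q] − [p].
As a 10×11 matrix over Z this has rank 8, with invariant factors (1,1,1,1,1,1,1,1).

Boundary ∂_2: C_2 → C_1 maps a triangle to the signed sum of its edges. For instance
  ∂bdh = dh − bh + bd.
As a 11×1 matrix over Z this has rank 1, with invariant factors (1).

From H_k ≅ ker(∂_k) / im(∂_{k+1}) we obtain:

  H_0: rank C_0 − rank ∂_1 = 10 − 8 = 2, and the invariant factors of ∂_1 are all 1, so H_0 ≅ Z^2.
  H_1: rank ker ∂_1 − rank ∂_2 = (11 − 8) − 1 = 2, and the invariant factors of ∂_2 are all 1, so H_1 ≅ Z^2.
  H_2: rank ker ∂_2 − rank ∂_3 = (1 − 1) − 0 = 0, and there is no ∂_3, so H_2 ≅ 0.

As a check, the Euler characteristic is 10 − 11 + 1 = 0, which agrees with 2 − 2 + 0 = 0.

Hence the Betti numbers are b_0 = 2, b_1 = 2, b_2 = 0.

b_0 = 2, b_1 = 2, b_2 = 0.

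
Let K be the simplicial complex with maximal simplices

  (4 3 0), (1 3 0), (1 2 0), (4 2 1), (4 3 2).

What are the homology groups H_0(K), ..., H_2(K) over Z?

H_0 ≅ Z,  H_1 ≅ Z,  H_2 = 0.

Fix the vertex order 0 < 1 < 2 < 3 < 4 and write every simplex with vertices in increasing order. Then dim K = 2 and the simplices of K are:

  0-simplices (5): [0], [1], [2], [3], [4]
  1-simplices (10): [0,1], [0,2], [0,3], [0,4], [1,2], [1,3], [1,4], [2,3], [2,4], [3,4]
  2-simplices (5): [0,1,2], [0,1,3], [0,3,4], [1,2,4], [2,3,4]

Hence C_0 ≅ Z^5, C_1 ≅ Z^10, C_2 ≅ Z^5.

The boundary map ∂_1: C_1 → C_0 is given by ∂[p,q] = [q] − [p]. For instance
  ∂[0,3] = [3] − [0].
The resulting 5×10 matrix has rank 4, and its Smith normal form has invariant factors (1,1,1,1).

Boundary ∂_2: C_2 → C_1 maps a triangle to the signed sum of its edges. For instance
  ∂[2,3,4] = [3,4] − [2,4] + [2,3],
  ∂[0,1,3] = [1,3] − [0,3] + [0,1].
This gives a 10×5 integer matrix of rank 5; reducing to Smith normal form yields diagonal entries (1,1,1,1,1).

Computing H_k = (kernel of ∂_k) / (image of ∂_{k+1}):

  H_0: rank C_0 − rank ∂_1 = 5 − 4 = 1, and the invariant factors of ∂_1 are all 1, so H_0 ≅ Z.
  H_1: rank ker ∂_1 − rank ∂_2 = (10 − 4) − 5 = 1, and the invariant factors of ∂_2 are all 1, so H_1 ≅ Z.
  H_2: rank ker ∂_2 − rank ∂_3 = (5 − 5) − 0 = 0, and there is no ∂_3, so H_2 ≅ 0.

(K is a triangulation of the Möbius band.)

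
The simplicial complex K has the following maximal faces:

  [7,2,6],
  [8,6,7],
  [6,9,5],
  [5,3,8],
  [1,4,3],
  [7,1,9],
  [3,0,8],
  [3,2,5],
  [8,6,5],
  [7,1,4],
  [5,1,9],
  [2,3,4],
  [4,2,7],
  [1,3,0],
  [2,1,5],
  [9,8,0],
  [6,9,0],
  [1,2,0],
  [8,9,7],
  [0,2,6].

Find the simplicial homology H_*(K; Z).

H_0 = Z,  H_1 = Z ⊕ Z/2,  H_2 = 0.

Take the total order 0 < 1 < 2 < 3 < 4 < 5 < 6 < 7 < 8 < 9 on the vertex set. Then K (dimension 2) consists of the simplices:

  0-simplices (10): [0], [1], [2], [3], [4], [5], [6], [7], [8], [9]
  1-simplices (30): (30 of them)
  2-simplices (20): (20 of them)

giving chain groups C_0 ≅ Z^10, C_1 ≅ Z^30, C_2 ≅ Z^20.

∂_1: C_1 → C_0 maps an edge to its endpoints' difference, ∂[p,q] = q − p. For instance
  ∂[2,5] = [5] − [2].
This gives a 10×30 integer matrix of rank 9; reducing to Smith normal form yields diagonal entries (1,1,1,1,1,1,1,1,1).

Boundary ∂_2: C_2 → C_1 acts by ∂[p,q,r] = [q,r] − [p,r] + [p,q]. For instance
  ∂[6,7,8] = [7,8] − [6,8] + [6,7],
  ∂[0,6,9] = [6,9] − [0,9] + [0,6].
The resulting 30×20 matrix has rank 20, and its Smith normal form has invariant factors (1,1,1,1,1,1,1,1,1,1,1,1,1,1,1,1,1,1,1,2).

From H_k ≅ ker(∂_k) / im(∂_{k+1}) we obtain:

  H_0: rank C_0 − rank ∂_1 = 10 − 9 = 1, and the invariant factors of ∂_1 are all 1, so H_0 ≅ Z.
  H_1: rank ker ∂_1 − rank ∂_2 = (30 − 9) − 20 = 1, and ∂_2 has invariant factor 2 > 1, so H_1 ≅ Z ⊕ Z/2.
  H_2: rank ker ∂_2 − rank ∂_3 = (20 − 20) − 0 = 0, and there is no ∂_3, so H_2 ≅ 0.

As a check, the Euler characteristic is 10 − 30 + 20 = 0, which agrees with 1 − 1 + 0 = 0.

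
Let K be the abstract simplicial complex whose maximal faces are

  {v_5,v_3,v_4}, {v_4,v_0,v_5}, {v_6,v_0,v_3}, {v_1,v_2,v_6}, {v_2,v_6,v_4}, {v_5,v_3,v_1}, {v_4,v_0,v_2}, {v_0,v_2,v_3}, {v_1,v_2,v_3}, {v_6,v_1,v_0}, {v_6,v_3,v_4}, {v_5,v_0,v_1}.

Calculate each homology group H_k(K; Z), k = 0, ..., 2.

H_0 ≅ Z,  H_1 ≅ Z_2,  H_2 = 0.

Fix the vertex order v_0 < v_1 < v_2 < v_3 < v_4 < v_5 < v_6 and write every simplex with vertices in increasing order. Then dim K = 2 and the simplices of K are:

  0-simplices (7): [v_0], [v_1], [v_2], [v_3], [v_4], [v_5], [v_6]
  1-simplices (18): (18 of them)
  2-simplices (12): (12 of them)

so the chain groups are C_0 ≅ Z^7, C_1 ≅ Z^18, C_2 ≅ Z^12.

The boundary map ∂_1: C_1 → C_0 is given by ∂[p,q] = [q] − [p]. For instance
  ∂[v_4,v_6] = [v_6] − [v_4].
As a 7×18 matrix over Z this has rank 6, with invariant factors (1,1,1,1,1,1).

The boundary map ∂_2: C_2 → C_1 maps a triangle to the signed sum of its edges. For instance
  ∂[v_2,v_4,v_6] = [v_4,v_6] − [v_2,v_6] + [v_2,v_4],
  ∂[v_1,v_2,v_6] = [v_2,v_6] − [v_1,v_6] + [v_1,v_2].
As a 18×12 matrix over Z this has rank 12, with invariant factors (1,1,1,1,1,1,1,1,1,1,1,2).

Now H_k = ker ∂_k / im ∂_{k+1}, so:

  H_0: rank C_0 − rank ∂_1 = 7 − 6 = 1, and the invariant factors of ∂_1 are all 1, so H_0 ≅ Z.
  H_1: rank ker ∂_1 − rank ∂_2 = (18 − 6) − 12 = 0, and ∂_2 has invariant factor 2 > 1, so H_1 ≅ Z_2.
  H_2: rank ker ∂_2 − rank ∂_3 = (12 − 12) − 0 = 0, and there is no ∂_3, so H_2 ≅ 0.

As a check, the Euler characteristic is 7 − 18 + 12 = 1, which agrees with 1 − 0 + 0 = 1.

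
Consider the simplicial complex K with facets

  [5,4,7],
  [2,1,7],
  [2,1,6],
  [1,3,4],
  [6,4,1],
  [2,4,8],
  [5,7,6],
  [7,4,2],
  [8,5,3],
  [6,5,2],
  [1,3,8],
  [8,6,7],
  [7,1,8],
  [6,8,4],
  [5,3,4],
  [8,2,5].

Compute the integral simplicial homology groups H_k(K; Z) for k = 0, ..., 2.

H_0 ≅ Z,  H_1 ≅ Z^2,  H_2 ≅ Z.

Order the vertices as 1 < 2 < 3 < 4 < 5 < 6 < 7 < 8. Listing each simplex with vertices in this order, K has dimension 2 with simplices:

  0-simplices (8): [1], [2], [3], [4], [5], [6], [7], [8]
  1-simplices (24): (24 of them)
  2-simplices (16): [1,2,6], [1,2,7], [1,3,4], [1,3,8], [1,4,6], [1,7,8], [2,4,7], [2,4,8], [2,5,6], [2,5,8], [3,4,5], [3,5,8], [4,5,7], [4,6,8], [5,6,7], [6,7,8]

so the chain groups are C_0 ≅ Z^8, C_1 ≅ Z^24, C_2 ≅ Z^16.

∂_1: C_1 → C_0 maps an edge to its endpoints' difference, ∂[p,q] = q − p. For instance
  ∂[1,8] = [8] − [1].
The resulting 8×24 matrix has rank 7, and its Smith normal form has invariant factors (1,1,1,1,1,1,1).

Boundary ∂_2: C_2 → C_1 acts by ∂[p,q,r] = [q,r] − [p,r] + [p,q]. For instance
  ∂[2,4,7] = [4,7] − [2,7] + [2,4],
  ∂[4,5,7] = [5,7] − [4,7] + [4,5].
As a 24×16 matrix over Z this has rank 15, with invariant factors (1,1,1,1,1,1,1,1,1,1,1,1,1,1,1).

Computing H_k = (kernel of ∂_k) / (image of ∂_{k+1}):

  H_0: rank C_0 − rank ∂_1 = 8 − 7 = 1, and the invariant factors of ∂_1 are all 1, so H_0 = Z.
  H_1: rank ker ∂_1 − rank ∂_2 = (24 − 7) − 15 = 2, and the invariant factors of ∂_2 are all 1, so H_1 = Z^2.
  H_2: rank ker ∂_2 − rank ∂_3 = (16 − 15) − 0 = 1, and there is no ∂_3, so H_2 = Z.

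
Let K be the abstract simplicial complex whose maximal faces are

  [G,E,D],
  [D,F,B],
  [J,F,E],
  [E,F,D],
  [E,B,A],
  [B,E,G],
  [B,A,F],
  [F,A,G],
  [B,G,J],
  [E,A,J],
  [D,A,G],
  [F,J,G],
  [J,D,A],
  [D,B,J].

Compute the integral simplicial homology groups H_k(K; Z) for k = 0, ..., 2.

H_0 = Z,  H_1 = Z^2,  H_2 = Z.

Order the vertices as A < B < D < E < F < G < J. Listing each simplex with vertices in this order, K has dimension 2 with simplices:

  0-simplices (7): A, B, D, E, F, G, J
  1-simplices (21): AB, AD, AE, AF, AG, AJ, BD, BE, BF, BG, BJ, DE, DF, DG, DJ, EF, EG, EJ, FG, FJ, GJ
  2-simplices (14): ABE, ABF, ADG, ADJ, AEJ, AFG, BDF, BDJ, BEG, BGJ, DEF, DEG, EFJ, FGJ

so the chain groups are C_0 ≅ Z^7, C_1 ≅ Z^21, C_2 ≅ Z^14.

∂_1: C_1 → C_0 is given by ∂[p,q] = [q] − [p]. For instance
  ∂AD = D − A.
This gives a 7×21 integer matrix of rank 6; reducing to Smith normal form yields diagonal entries (1,1,1,1,1,1).

The boundary map ∂_2: C_2 → C_1 acts by ∂[p,q,r] = [q,r] − [p,r] + [p,q]. For instance
  ∂ADJ = DJ − AJ + AD,
  ∂BDF = DF − BF + BD.
The 21×14 boundary matrix has rank 13 and Smith normal form diag(1,1,1,1,1,1,1,1,1,1,1,1,1).

Reading off H_k = ker ∂_k / im ∂_{k+1}:

  H_0: rank C_0 − rank ∂_1 = 7 − 6 = 1, and the invariant factors of ∂_1 are all 1, so H_0 ≅ Z.
  H_1: rank ker ∂_1 − rank ∂_2 = (21 − 6) − 13 = 2, and the invariant factors of ∂_2 are all 1, so H_1 ≅ Z^2.
  H_2: rank ker ∂_2 − rank ∂_3 = (14 − 13) − 0 = 1, and there is no ∂_3, so H_2 ≅ Z.

As a check, the Euler characteristic is 7 − 21 + 14 = 0, which agrees with 1 − 2 + 1 = 0.
(K is a triangulation of the torus T^2.)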